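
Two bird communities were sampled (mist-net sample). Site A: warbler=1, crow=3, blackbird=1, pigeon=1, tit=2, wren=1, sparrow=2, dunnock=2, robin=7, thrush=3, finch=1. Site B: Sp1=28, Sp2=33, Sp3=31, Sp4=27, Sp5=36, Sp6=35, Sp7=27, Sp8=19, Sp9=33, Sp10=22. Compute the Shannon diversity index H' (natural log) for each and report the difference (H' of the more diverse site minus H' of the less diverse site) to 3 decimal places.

Site A: N=24, proportions 0.04167, 0.125, 0.04167, 0.04167, 0.08333, 0.04167, 0.08333, 0.08333, 0.29167, 0.125, 0.04167, giving H' = 2.16256 (working shown to 5 dp, full precision carried).
Site B: N=291, proportions 0.09622, 0.1134, 0.10653, 0.09278, 0.12371, 0.12027, 0.09278, 0.06529, 0.1134, 0.0756, giving H' = 2.28538.
Difference = |2.16256 − 2.28538| = 0.12282, i.e. 0.123 to 3 decimal places.

0.123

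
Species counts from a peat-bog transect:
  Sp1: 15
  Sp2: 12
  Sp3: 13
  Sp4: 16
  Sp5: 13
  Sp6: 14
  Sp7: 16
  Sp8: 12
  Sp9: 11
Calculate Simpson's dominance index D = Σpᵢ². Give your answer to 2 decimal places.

0.11

Total N = 15+12+13+16+13+14+16+12+11 = 122, so the proportions are 0.123, 0.0984, 0.1066, 0.1311, 0.1066, 0.1148, 0.1311, 0.0984, 0.0902 (working shown to 4 dp, full precision carried).
D = 0.123² + 0.0984² + 0.1066² + 0.1311² + 0.1066² + 0.1148² + 0.1311² + 0.0984² + 0.0902² = 0.0151 + 0.0097 + 0.0114 + 0.0172 + 0.0114 + 0.0132 + 0.0172 + 0.0097 + 0.0081 = 0.1129.
To 2 decimal places, D = 0.11.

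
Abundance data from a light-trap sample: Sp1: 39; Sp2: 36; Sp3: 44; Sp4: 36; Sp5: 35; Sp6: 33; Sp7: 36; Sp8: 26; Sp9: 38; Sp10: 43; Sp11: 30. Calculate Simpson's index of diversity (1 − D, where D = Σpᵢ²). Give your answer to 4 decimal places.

0.9074

Total N = 39+36+44+36+35+33+36+26+38+43+30 = 396, so the proportions are 0.098485, 0.090909, 0.111111, 0.090909, 0.088384, 0.083333, 0.090909, 0.065657, 0.09596, 0.108586, 0.075758 (working shown to 6 dp, full precision carried).
D = 0.098485² + 0.090909² + 0.111111² + 0.090909² + 0.088384² + 0.083333² + 0.090909² + 0.065657² + 0.09596² + 0.108586² + 0.075758² = 0.009699 + 0.008264 + 0.012346 + 0.008264 + 0.007812 + 0.006944 + 0.008264 + 0.004311 + 0.009208 + 0.011791 + 0.005739 = 0.092644.
So 1 − D = 0.907356, i.e. 0.9074 to 4 decimal places.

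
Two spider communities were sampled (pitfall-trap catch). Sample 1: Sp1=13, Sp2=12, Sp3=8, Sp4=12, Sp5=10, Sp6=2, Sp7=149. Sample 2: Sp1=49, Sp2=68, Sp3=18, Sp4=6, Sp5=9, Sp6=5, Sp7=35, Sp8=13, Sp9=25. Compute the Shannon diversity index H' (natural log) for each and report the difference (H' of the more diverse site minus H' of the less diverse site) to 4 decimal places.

0.8343

Sample 1: N=206, proportions 0.063107, 0.058252, 0.038835, 0.058252, 0.048544, 0.009709, 0.723301, giving H' = 1.057887 (working shown to 6 dp, full precision carried).
Sample 2: N=228, proportions 0.214912, 0.298246, 0.078947, 0.026316, 0.039474, 0.02193, 0.153509, 0.057018, 0.109649, giving H' = 1.892159.
Difference = |1.057887 − 1.892159| = 0.834272, i.e. 0.8343 to 4 decimal places.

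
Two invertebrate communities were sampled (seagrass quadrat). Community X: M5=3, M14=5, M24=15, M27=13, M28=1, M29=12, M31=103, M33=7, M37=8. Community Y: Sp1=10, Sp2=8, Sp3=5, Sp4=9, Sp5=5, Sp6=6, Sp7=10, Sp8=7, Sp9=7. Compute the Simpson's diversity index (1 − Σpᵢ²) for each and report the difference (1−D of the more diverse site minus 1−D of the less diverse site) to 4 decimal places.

0.2872

Community X: N=167, proportions 0.0179641, 0.0299401, 0.0898204, 0.0778443, 0.005988, 0.0718563, 0.6167665, 0.0419162, 0.0479042, giving 1−D = 0.5950016 (working shown to 7 dp, full precision carried).
Community Y: N=67, proportions 0.1492537, 0.119403, 0.0746269, 0.1343284, 0.0746269, 0.0895522, 0.1492537, 0.1044776, 0.1044776, giving 1−D = 0.8821564.
Difference = |0.5950016 − 0.8821564| = 0.2871548, i.e. 0.2872 to 4 decimal places.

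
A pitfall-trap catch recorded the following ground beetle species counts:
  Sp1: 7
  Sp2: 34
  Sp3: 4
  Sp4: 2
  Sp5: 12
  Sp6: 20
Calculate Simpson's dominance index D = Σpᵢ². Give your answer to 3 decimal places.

Total N = 7+34+4+2+12+20 = 79, so the proportions are 0.08861, 0.43038, 0.05063, 0.02532, 0.1519, 0.25316 (working shown to 5 dp, full precision carried).
D = 0.08861² + 0.43038² + 0.05063² + 0.02532² + 0.1519² + 0.25316² = 0.00785 + 0.18523 + 0.00256 + 0.00064 + 0.02307 + 0.06409 = 0.28345.
To 3 decimal places, D = 0.283.

0.283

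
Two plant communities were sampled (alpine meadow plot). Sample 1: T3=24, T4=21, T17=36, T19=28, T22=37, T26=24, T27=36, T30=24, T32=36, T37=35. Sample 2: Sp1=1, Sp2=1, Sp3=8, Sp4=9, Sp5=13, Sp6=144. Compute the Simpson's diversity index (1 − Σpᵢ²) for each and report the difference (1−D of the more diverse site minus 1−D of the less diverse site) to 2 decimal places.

0.58

Sample 1: N=301, proportions 0.0797, 0.0698, 0.1196, 0.093, 0.1229, 0.0797, 0.1196, 0.0797, 0.1196, 0.1163, giving 1−D = 0.8959 (working shown to 4 dp, full precision carried).
Sample 2: N=176, proportions 0.0057, 0.0057, 0.0455, 0.0511, 0.0739, 0.8182, giving 1−D = 0.3204.
Difference = |0.8959 − 0.3204| = 0.5755, i.e. 0.58 to 2 decimal places.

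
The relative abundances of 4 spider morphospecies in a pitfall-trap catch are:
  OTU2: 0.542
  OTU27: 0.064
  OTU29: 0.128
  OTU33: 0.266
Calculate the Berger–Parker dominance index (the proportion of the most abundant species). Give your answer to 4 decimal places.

The largest proportion is 0.542, i.e. d = 0.5420 to 4 decimal places.

0.5420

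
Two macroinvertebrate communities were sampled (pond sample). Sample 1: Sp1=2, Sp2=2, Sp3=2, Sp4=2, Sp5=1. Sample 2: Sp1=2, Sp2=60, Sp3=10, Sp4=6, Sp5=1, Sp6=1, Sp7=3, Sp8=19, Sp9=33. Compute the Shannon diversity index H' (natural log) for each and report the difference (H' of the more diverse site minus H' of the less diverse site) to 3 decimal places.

0.050

Sample 1: N=9, proportions 0.22222, 0.22222, 0.22222, 0.22222, 0.11111, giving H' = 1.58109 (working shown to 5 dp, full precision carried).
Sample 2: N=135, proportions 0.01481, 0.44444, 0.07407, 0.04444, 0.00741, 0.00741, 0.02222, 0.14074, 0.24444, giving H' = 1.53158.
Difference = |1.58109 − 1.53158| = 0.04951, i.e. 0.050 to 3 decimal places.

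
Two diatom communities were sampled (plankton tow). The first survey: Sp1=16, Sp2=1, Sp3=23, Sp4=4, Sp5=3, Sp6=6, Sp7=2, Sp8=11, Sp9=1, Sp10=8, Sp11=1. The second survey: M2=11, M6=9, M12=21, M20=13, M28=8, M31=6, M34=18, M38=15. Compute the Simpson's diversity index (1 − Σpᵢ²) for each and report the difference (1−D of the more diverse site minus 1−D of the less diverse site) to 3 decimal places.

The first survey: N=76, proportions 0.21053, 0.01316, 0.30263, 0.05263, 0.03947, 0.07895, 0.02632, 0.14474, 0.01316, 0.10526, 0.01316, giving 1−D = 0.82029 (working shown to 5 dp, full precision carried).
The second survey: N=101, proportions 0.10891, 0.08911, 0.20792, 0.12871, 0.07921, 0.05941, 0.17822, 0.14851, giving 1−D = 0.85678.
Difference = |0.82029 − 0.85678| = 0.03649, i.e. 0.036 to 3 decimal places.

0.036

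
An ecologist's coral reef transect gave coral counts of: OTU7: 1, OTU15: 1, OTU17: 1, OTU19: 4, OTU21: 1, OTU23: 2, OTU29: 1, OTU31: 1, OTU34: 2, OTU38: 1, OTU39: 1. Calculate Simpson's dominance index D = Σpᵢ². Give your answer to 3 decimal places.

0.125

Total N = 1+1+1+4+1+2+1+1+2+1+1 = 16, so the proportions are 0.0625, 0.0625, 0.0625, 0.25, 0.0625, 0.125, 0.0625, 0.0625, 0.125, 0.0625, 0.0625 (working shown to 5 dp, full precision carried).
D = 0.0625² + 0.0625² + 0.0625² + 0.25² + 0.0625² + 0.125² + 0.0625² + 0.0625² + 0.125² + 0.0625² + 0.0625² = 0.00391 + 0.00391 + 0.00391 + 0.06250 + 0.00391 + 0.01562 + 0.00391 + 0.00391 + 0.01562 + 0.00391 + 0.00391 = 0.12500.
To 3 decimal places, D = 0.125.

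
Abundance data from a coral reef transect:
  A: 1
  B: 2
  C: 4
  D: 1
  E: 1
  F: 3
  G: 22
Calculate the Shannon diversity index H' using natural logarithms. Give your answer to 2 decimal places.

Total N = 1+2+4+1+1+3+22 = 34, so the proportions are 0.0294, 0.0588, 0.1176, 0.0294, 0.0294, 0.0882, 0.6471 (working shown to 4 dp, full precision carried).
Each pᵢ ln pᵢ term: 0.0294×(-3.5264)=-0.1037, 0.0588×(-2.8332)=-0.1667, 0.1176×(-2.1401)=-0.2518, 0.0294×(-3.5264)=-0.1037, 0.0294×(-3.5264)=-0.1037, 0.0882×(-2.4277)=-0.2142, 0.6471×(-0.4353)=-0.2817.
Sum = -1.2255, so H' = 1.23.

1.23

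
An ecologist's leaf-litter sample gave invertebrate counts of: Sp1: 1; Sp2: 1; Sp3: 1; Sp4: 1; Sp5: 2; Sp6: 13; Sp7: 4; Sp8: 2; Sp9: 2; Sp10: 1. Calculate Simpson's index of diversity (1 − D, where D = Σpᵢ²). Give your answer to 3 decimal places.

0.742

Total N = 1+1+1+1+2+13+4+2+2+1 = 28, so the proportions are 0.03571, 0.03571, 0.03571, 0.03571, 0.07143, 0.46429, 0.14286, 0.07143, 0.07143, 0.03571 (working shown to 5 dp, full precision carried).
D = 0.03571² + 0.03571² + 0.03571² + 0.03571² + 0.07143² + 0.46429² + 0.14286² + 0.07143² + 0.07143² + 0.03571² = 0.00128 + 0.00128 + 0.00128 + 0.00128 + 0.00510 + 0.21556 + 0.02041 + 0.00510 + 0.00510 + 0.00128 = 0.25765.
So 1 − D = 0.74235, i.e. 0.742 to 3 decimal places.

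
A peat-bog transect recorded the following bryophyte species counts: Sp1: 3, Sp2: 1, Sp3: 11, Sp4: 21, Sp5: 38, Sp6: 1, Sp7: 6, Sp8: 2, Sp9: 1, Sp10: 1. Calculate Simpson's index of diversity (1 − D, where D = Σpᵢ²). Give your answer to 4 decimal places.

Total N = 3+1+11+21+38+1+6+2+1+1 = 85, so the proportions are 0.035294, 0.011765, 0.129412, 0.247059, 0.447059, 0.011765, 0.070588, 0.023529, 0.011765, 0.011765 (working shown to 6 dp, full precision carried).
D = 0.035294² + 0.011765² + 0.129412² + 0.247059² + 0.447059² + 0.011765² + 0.070588² + 0.023529² + 0.011765² + 0.011765² = 0.001246 + 0.000138 + 0.016747 + 0.061038 + 0.199862 + 0.000138 + 0.004983 + 0.000554 + 0.000138 + 0.000138 = 0.284983.
So 1 − D = 0.715017, i.e. 0.7150 to 4 decimal places.

0.7150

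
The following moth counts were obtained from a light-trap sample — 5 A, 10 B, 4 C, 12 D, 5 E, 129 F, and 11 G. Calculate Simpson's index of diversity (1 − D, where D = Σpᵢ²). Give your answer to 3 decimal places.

0.449

Total N = 5+10+4+12+5+129+11 = 176, so the proportions are 0.02841, 0.05682, 0.02273, 0.06818, 0.02841, 0.73295, 0.0625 (working shown to 5 dp, full precision carried).
D = 0.02841² + 0.05682² + 0.02273² + 0.06818² + 0.02841² + 0.73295² + 0.0625² = 0.00081 + 0.00323 + 0.00052 + 0.00465 + 0.00081 + 0.53722 + 0.00391 = 0.55114.
So 1 − D = 0.44886, i.e. 0.449 to 3 decimal places.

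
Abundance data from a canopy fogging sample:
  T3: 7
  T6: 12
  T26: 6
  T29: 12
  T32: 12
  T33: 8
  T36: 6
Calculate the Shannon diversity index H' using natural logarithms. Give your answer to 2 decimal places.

1.90

Total N = 7+12+6+12+12+8+6 = 63, so the proportions are 0.1111, 0.1905, 0.0952, 0.1905, 0.1905, 0.127, 0.0952 (working shown to 4 dp, full precision carried).
Each pᵢ ln pᵢ term: 0.1111×(-2.1972)=-0.2441, 0.1905×(-1.6582)=-0.3159, 0.0952×(-2.3514)=-0.2239, 0.1905×(-1.6582)=-0.3159, 0.1905×(-1.6582)=-0.3159, 0.127×(-2.0637)=-0.2621, 0.0952×(-2.3514)=-0.2239.
Sum = -1.9016, so H' = 1.90.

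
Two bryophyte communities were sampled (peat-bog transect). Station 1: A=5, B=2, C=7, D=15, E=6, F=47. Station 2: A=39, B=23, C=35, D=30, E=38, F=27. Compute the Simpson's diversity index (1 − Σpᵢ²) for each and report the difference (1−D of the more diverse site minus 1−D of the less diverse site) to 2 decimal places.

Station 1: N=82, proportions 0.061, 0.0244, 0.0854, 0.1829, 0.0732, 0.5732, giving 1−D = 0.6211 (working shown to 4 dp, full precision carried).
Station 2: N=192, proportions 0.2031, 0.1198, 0.1823, 0.1562, 0.1979, 0.1406, giving 1−D = 0.8278.
Difference = |0.6211 − 0.8278| = 0.2067, i.e. 0.21 to 2 decimal places.

0.21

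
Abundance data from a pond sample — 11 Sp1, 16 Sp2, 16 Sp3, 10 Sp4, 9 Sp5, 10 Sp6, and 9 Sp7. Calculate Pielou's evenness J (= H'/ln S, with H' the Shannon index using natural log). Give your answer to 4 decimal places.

Total N = 11+16+16+10+9+10+9 = 81, so the proportions are 0.135802, 0.197531, 0.197531, 0.123457, 0.111111, 0.123457, 0.111111 (working shown to 6 dp, full precision carried).
H' = −Σ pᵢ ln pᵢ = −((-0.271137) + (-0.320367) + (-0.320367) + (-0.258255) + (-0.244136) + (-0.258255) + (-0.244136)) = 1.916654.
With S = 7 species, ln S = 1.945910, so J = 1.916654/1.945910 = 0.984965, i.e. 0.9850 to 4 decimal places.

0.9850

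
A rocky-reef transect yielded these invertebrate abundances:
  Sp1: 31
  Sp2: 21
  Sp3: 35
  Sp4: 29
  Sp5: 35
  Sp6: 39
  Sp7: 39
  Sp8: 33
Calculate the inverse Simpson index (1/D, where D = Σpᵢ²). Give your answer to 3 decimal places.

7.779

Total N = 31+21+35+29+35+39+39+33 = 262, so the proportions are 0.1183206, 0.0801527, 0.1335878, 0.110687, 0.1335878, 0.148855, 0.148855, 0.1259542 (working shown to 7 dp, full precision carried).
D = 0.1183206² + 0.0801527² + 0.1335878² + 0.110687² + 0.1335878² + 0.148855² + 0.148855² + 0.1259542² = 0.0139998 + 0.0064245 + 0.0178457 + 0.0122516 + 0.0178457 + 0.0221578 + 0.0221578 + 0.0158645 = 0.1285473.
So 1/D = 7.77924, i.e. 7.779 to 3 decimal places.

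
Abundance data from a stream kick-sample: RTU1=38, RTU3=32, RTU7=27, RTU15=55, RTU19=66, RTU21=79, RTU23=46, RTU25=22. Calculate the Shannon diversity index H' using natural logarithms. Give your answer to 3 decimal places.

Total N = 38+32+27+55+66+79+46+22 = 365, so the proportions are 0.10411, 0.08767, 0.07397, 0.15068, 0.18082, 0.21644, 0.12603, 0.06027 (working shown to 5 dp, full precision carried).
Each pᵢ ln pᵢ term: 0.10411×(-2.26231)=-0.23553, 0.08767×(-2.43416)=-0.21341, 0.07397×(-2.60406)=-0.19263, 0.15068×(-1.89256)=-0.28518, 0.18082×(-1.71024)=-0.30925, 0.21644×(-1.53045)=-0.33125, 0.12603×(-2.07126)=-0.26103, 0.06027×(-2.80885)=-0.16930.
Sum = -1.99758, so H' = 1.998.

1.998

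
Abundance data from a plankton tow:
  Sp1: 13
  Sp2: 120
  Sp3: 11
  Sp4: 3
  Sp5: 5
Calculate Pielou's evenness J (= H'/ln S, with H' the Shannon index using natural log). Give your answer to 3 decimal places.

0.483

Total N = 13+120+11+3+5 = 152, so the proportions are 0.08553, 0.78947, 0.07237, 0.01974, 0.03289 (working shown to 5 dp, full precision carried).
H' = −Σ pᵢ ln pᵢ = −((-0.21030) + (-0.18662) + (-0.19004) + (-0.07747) + (-0.11232)) = 0.77675.
With S = 5 species, ln S = 1.60944, so J = 0.77675/1.60944 = 0.48262, i.e. 0.483 to 3 decimal places.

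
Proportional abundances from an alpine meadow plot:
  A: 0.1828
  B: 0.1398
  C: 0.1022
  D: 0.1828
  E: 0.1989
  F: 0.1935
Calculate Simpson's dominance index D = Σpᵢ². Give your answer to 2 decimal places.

0.17

D = 0.1828² + 0.1398² + 0.1022² + 0.1828² + 0.1989² + 0.1935² = 0.0334 + 0.0195 + 0.0104 + 0.0334 + 0.0396 + 0.0374 = 0.1738 (working shown to 4 dp, full precision carried).
To 2 decimal places, D = 0.17.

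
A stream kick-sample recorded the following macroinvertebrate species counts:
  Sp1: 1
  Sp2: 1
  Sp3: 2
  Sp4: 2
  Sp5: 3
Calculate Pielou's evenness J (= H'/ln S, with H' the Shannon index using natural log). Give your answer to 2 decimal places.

0.95

Total N = 1+1+2+2+3 = 9, so the proportions are 0.1111, 0.1111, 0.2222, 0.2222, 0.3333 (working shown to 4 dp, full precision carried).
H' = −Σ pᵢ ln pᵢ = −((-0.2441) + (-0.2441) + (-0.3342) + (-0.3342) + (-0.3662)) = 1.5230.
With S = 5 species, ln S = 1.6094, so J = 1.5230/1.6094 = 0.9463, i.e. 0.95 to 2 decimal places.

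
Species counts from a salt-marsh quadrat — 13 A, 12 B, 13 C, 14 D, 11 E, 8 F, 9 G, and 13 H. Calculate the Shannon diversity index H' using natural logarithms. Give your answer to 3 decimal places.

2.064

Total N = 13+12+13+14+11+8+9+13 = 93, so the proportions are 0.13978, 0.12903, 0.13978, 0.15054, 0.11828, 0.08602, 0.09677, 0.13978 (working shown to 5 dp, full precision carried).
Each pᵢ ln pᵢ term: 0.13978×(-1.96765)=-0.27505, 0.12903×(-2.04769)=-0.26422, 0.13978×(-1.96765)=-0.27505, 0.15054×(-1.89354)=-0.28505, 0.11828×(-2.13470)=-0.25249, 0.08602×(-2.45316)=-0.21102, 0.09677×(-2.33537)=-0.22600, 0.13978×(-1.96765)=-0.27505.
Sum = -2.06393, so H' = 2.064.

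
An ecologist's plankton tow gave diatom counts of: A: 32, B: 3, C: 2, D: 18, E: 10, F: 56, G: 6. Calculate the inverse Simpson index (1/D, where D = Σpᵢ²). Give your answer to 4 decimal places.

Total N = 32+3+2+18+10+56+6 = 127, so the proportions are 0.2519685, 0.02362205, 0.01574803, 0.14173228, 0.07874016, 0.44094488, 0.04724409 (working shown to 8 dp, full precision carried).
D = 0.2519685² + 0.02362205² + 0.01574803² + 0.14173228² + 0.07874016² + 0.44094488² + 0.04724409² = 0.06348813 + 0.00055800 + 0.00024800 + 0.02008804 + 0.00620001 + 0.19443239 + 0.00223200 = 0.28724657.
So 1/D = 3.481330, i.e. 3.4813 to 4 decimal places.

3.4813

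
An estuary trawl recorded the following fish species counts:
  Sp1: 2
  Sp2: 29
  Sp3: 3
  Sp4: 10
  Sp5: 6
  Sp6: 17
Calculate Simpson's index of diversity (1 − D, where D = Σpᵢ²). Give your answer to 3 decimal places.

0.715

Total N = 2+29+3+10+6+17 = 67, so the proportions are 0.02985, 0.43284, 0.04478, 0.14925, 0.08955, 0.25373 (working shown to 5 dp, full precision carried).
D = 0.02985² + 0.43284² + 0.04478² + 0.14925² + 0.08955² + 0.25373² = 0.00089 + 0.18735 + 0.00200 + 0.02228 + 0.00802 + 0.06438 = 0.28492.
So 1 − D = 0.71508, i.e. 0.715 to 3 decimal places.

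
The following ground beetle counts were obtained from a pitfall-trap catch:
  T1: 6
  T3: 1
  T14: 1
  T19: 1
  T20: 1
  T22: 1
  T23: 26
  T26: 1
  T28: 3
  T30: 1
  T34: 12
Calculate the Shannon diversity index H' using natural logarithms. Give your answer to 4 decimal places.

Total N = 6+1+1+1+1+1+26+1+3+1+12 = 54, so the proportions are 0.111111, 0.018519, 0.018519, 0.018519, 0.018519, 0.018519, 0.481481, 0.018519, 0.055556, 0.018519, 0.222222 (working shown to 6 dp, full precision carried).
Each pᵢ ln pᵢ term: 0.111111×(-2.197225)=-0.244136, 0.018519×(-3.988984)=-0.073870, 0.018519×(-3.988984)=-0.073870, 0.018519×(-3.988984)=-0.073870, 0.018519×(-3.988984)=-0.073870, 0.018519×(-3.988984)=-0.073870, 0.481481×(-0.730888)=-0.351909, 0.018519×(-3.988984)=-0.073870, 0.055556×(-2.890372)=-0.160576, 0.018519×(-3.988984)=-0.073870, 0.222222×(-1.504077)=-0.334239.
Sum = -1.607951, so H' = 1.6080.

1.6080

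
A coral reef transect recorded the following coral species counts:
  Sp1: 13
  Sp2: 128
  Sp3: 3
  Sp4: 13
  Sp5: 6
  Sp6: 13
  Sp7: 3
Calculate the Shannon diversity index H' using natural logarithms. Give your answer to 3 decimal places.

Total N = 13+128+3+13+6+13+3 = 179, so the proportions are 0.07263, 0.71508, 0.01676, 0.07263, 0.03352, 0.07263, 0.01676 (working shown to 5 dp, full precision carried).
Each pᵢ ln pᵢ term: 0.07263×(-2.62244)=-0.19046, 0.71508×(-0.33536)=-0.23981, 0.01676×(-4.08877)=-0.06853, 0.07263×(-2.62244)=-0.19046, 0.03352×(-3.39563)=-0.11382, 0.07263×(-2.62244)=-0.19046, 0.01676×(-4.08877)=-0.06853.
Sum = -1.06205, so H' = 1.062.

1.062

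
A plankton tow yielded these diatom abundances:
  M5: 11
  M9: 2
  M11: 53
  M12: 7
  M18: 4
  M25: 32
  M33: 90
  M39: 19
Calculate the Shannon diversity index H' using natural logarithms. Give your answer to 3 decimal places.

Total N = 11+2+53+7+4+32+90+19 = 218, so the proportions are 0.05046, 0.00917, 0.24312, 0.03211, 0.01835, 0.14679, 0.41284, 0.08716 (working shown to 5 dp, full precision carried).
Each pᵢ ln pᵢ term: 0.05046×(-2.98660)=-0.15070, 0.00917×(-4.69135)=-0.04304, 0.24312×(-1.41420)=-0.34382, 0.03211×(-3.43858)=-0.11041, 0.01835×(-3.99820)=-0.07336, 0.14679×(-1.91876)=-0.28165, 0.41284×(-0.88469)=-0.36524, 0.08716×(-2.44006)=-0.21267.
Sum = -1.58089, so H' = 1.581.

1.581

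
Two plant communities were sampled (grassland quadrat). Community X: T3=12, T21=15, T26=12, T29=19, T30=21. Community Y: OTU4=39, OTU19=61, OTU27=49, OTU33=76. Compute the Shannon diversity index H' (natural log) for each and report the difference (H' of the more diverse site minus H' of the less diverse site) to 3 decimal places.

0.227

Community X: N=79, proportions 0.1519, 0.18987, 0.1519, 0.24051, 0.26582, giving H' = 1.58289 (working shown to 5 dp, full precision carried).
Community Y: N=225, proportions 0.17333, 0.27111, 0.21778, 0.33778, giving H' = 1.35620.
Difference = |1.58289 − 1.35620| = 0.22669, i.e. 0.227 to 3 decimal places.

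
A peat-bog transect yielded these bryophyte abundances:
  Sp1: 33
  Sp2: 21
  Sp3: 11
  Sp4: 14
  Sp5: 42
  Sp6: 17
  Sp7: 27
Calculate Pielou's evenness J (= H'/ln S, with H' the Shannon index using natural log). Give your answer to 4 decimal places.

Total N = 33+21+11+14+42+17+27 = 165, so the proportions are 0.2, 0.127273, 0.066667, 0.084848, 0.254545, 0.10303, 0.163636 (working shown to 6 dp, full precision carried).
H' = −Σ pᵢ ln pᵢ = −((-0.321888) + (-0.262363) + (-0.180537) + (-0.209312) + (-0.348288) + (-0.234160) + (-0.296200)) = 1.852747.
With S = 7 species, ln S = 1.945910, so J = 1.852747/1.945910 = 0.952124, i.e. 0.9521 to 4 decimal places.

0.9521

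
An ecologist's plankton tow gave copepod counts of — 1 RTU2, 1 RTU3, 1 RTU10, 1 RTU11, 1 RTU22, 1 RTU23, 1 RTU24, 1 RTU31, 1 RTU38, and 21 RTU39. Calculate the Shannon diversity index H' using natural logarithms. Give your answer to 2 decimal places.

1.27

Total N = 1+1+1+1+1+1+1+1+1+21 = 30, so the proportions are 0.0333, 0.0333, 0.0333, 0.0333, 0.0333, 0.0333, 0.0333, 0.0333, 0.0333, 0.7 (working shown to 4 dp, full precision carried).
Each pᵢ ln pᵢ term: 0.0333×(-3.4012)=-0.1134, 0.0333×(-3.4012)=-0.1134, 0.0333×(-3.4012)=-0.1134, 0.0333×(-3.4012)=-0.1134, 0.0333×(-3.4012)=-0.1134, 0.0333×(-3.4012)=-0.1134, 0.0333×(-3.4012)=-0.1134, 0.0333×(-3.4012)=-0.1134, 0.0333×(-3.4012)=-0.1134, 0.7×(-0.3567)=-0.2497.
Sum = -1.2700, so H' = 1.27.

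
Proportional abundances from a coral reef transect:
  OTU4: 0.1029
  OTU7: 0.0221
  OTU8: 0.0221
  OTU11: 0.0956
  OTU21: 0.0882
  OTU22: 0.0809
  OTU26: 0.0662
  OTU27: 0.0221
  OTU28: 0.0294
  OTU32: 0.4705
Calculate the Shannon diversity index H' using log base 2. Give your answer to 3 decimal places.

Each pᵢ log₂ pᵢ term (working shown to 5 dp, full precision carried): 0.1029×(-3.28069)=-0.33758, 0.0221×(-5.49981)=-0.12155, 0.0221×(-5.49981)=-0.12155, 0.0956×(-3.38685)=-0.32378, 0.0882×(-3.50308)=-0.30897, 0.0809×(-3.62772)=-0.29348, 0.0662×(-3.91702)=-0.25931, 0.0221×(-5.49981)=-0.12155, 0.0294×(-5.08804)=-0.14959, 0.4705×(-1.08773)=-0.51178.
Sum = -2.54913, so H' = 2.549.

2.549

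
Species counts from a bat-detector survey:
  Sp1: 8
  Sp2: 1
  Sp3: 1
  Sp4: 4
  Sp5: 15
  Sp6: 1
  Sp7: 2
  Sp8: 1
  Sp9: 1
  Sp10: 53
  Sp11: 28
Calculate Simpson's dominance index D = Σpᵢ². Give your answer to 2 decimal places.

Total N = 8+1+1+4+15+1+2+1+1+53+28 = 115, so the proportions are 0.0696, 0.0087, 0.0087, 0.0348, 0.1304, 0.0087, 0.0174, 0.0087, 0.0087, 0.4609, 0.2435 (working shown to 4 dp, full precision carried).
D = 0.0696² + 0.0087² + 0.0087² + 0.0348² + 0.1304² + 0.0087² + 0.0174² + 0.0087² + 0.0087² + 0.4609² + 0.2435² = 0.0048 + 0.0001 + 0.0001 + 0.0012 + 0.0170 + 0.0001 + 0.0003 + 0.0001 + 0.0001 + 0.2124 + 0.0593 = 0.2954.
To 2 decimal places, D = 0.30.

0.30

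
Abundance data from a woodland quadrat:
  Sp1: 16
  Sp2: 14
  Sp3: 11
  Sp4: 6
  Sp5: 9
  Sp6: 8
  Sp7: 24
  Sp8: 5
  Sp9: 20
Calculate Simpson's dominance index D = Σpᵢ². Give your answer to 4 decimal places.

0.1374

Total N = 16+14+11+6+9+8+24+5+20 = 113, so the proportions are 0.141593, 0.123894, 0.097345, 0.053097, 0.079646, 0.070796, 0.212389, 0.044248, 0.176991 (working shown to 6 dp, full precision carried).
D = 0.141593² + 0.123894² + 0.097345² + 0.053097² + 0.079646² + 0.070796² + 0.212389² + 0.044248² + 0.176991² = 0.020049 + 0.015350 + 0.009476 + 0.002819 + 0.006343 + 0.005012 + 0.045109 + 0.001958 + 0.031326 = 0.137442.
To 4 decimal places, D = 0.1374.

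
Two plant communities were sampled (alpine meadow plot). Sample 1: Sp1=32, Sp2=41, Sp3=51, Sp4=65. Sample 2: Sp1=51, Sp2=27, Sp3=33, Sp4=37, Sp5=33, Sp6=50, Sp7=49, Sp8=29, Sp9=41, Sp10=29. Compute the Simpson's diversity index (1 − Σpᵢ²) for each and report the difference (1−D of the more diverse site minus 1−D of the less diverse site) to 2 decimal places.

Sample 1: N=189, proportions 0.1693, 0.2169, 0.2698, 0.3439, giving 1−D = 0.7332 (working shown to 4 dp, full precision carried).
Sample 2: N=379, proportions 0.1346, 0.0712, 0.0871, 0.0976, 0.0871, 0.1319, 0.1293, 0.0765, 0.1082, 0.0765, giving 1−D = 0.8946.
Difference = |0.7332 − 0.8946| = 0.1614, i.e. 0.16 to 2 decimal places.

0.16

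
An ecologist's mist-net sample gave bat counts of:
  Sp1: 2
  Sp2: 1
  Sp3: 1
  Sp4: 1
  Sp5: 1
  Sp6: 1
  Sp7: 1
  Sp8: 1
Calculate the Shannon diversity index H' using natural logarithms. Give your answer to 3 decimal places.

Total N = 2+1+1+1+1+1+1+1 = 9, so the proportions are 0.22222, 0.11111, 0.11111, 0.11111, 0.11111, 0.11111, 0.11111, 0.11111 (working shown to 5 dp, full precision carried).
Each pᵢ ln pᵢ term: 0.22222×(-1.50408)=-0.33424, 0.11111×(-2.19722)=-0.24414, 0.11111×(-2.19722)=-0.24414, 0.11111×(-2.19722)=-0.24414, 0.11111×(-2.19722)=-0.24414, 0.11111×(-2.19722)=-0.24414, 0.11111×(-2.19722)=-0.24414, 0.11111×(-2.19722)=-0.24414.
Sum = -2.04319, so H' = 2.043.

2.043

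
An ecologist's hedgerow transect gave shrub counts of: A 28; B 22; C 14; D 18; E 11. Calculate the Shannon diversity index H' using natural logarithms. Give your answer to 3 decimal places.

Total N = 28+22+14+18+11 = 93, so the proportions are 0.30108, 0.23656, 0.15054, 0.19355, 0.11828 (working shown to 5 dp, full precision carried).
Each pᵢ ln pᵢ term: 0.30108×(-1.20039)=-0.36141, 0.23656×(-1.44156)=-0.34101, 0.15054×(-1.89354)=-0.28505, 0.19355×(-1.64223)=-0.31785, 0.11828×(-2.13470)=-0.25249.
Sum = -1.55781, so H' = 1.558.

1.558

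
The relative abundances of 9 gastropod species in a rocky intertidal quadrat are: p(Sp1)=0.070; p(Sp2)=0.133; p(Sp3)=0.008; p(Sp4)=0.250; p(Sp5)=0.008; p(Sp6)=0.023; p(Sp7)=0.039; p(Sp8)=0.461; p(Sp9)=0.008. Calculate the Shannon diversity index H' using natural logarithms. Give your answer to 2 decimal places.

1.49

Each pᵢ ln pᵢ term (working shown to 4 dp, full precision carried): 0.07×(-2.6593)=-0.1861, 0.133×(-2.0174)=-0.2683, 0.008×(-4.8283)=-0.0386, 0.25×(-1.3863)=-0.3466, 0.008×(-4.8283)=-0.0386, 0.023×(-3.7723)=-0.0868, 0.039×(-3.2442)=-0.1265, 0.461×(-0.7744)=-0.3570, 0.008×(-4.8283)=-0.0386.
Sum = -1.4872, so H' = 1.49.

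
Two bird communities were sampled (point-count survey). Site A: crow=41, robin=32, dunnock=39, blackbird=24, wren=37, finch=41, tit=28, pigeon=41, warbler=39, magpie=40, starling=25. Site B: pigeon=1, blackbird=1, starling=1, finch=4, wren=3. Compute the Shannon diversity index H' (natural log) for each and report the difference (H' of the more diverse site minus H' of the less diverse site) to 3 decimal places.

Site A: N=387, proportions 0.10594, 0.08269, 0.10078, 0.06202, 0.09561, 0.10594, 0.07235, 0.10594, 0.10078, 0.10336, 0.0646, giving H' = 2.38055 (working shown to 5 dp, full precision carried).
Site B: N=10, proportions 0.1, 0.1, 0.1, 0.4, 0.3, giving H' = 1.41848.
Difference = |2.38055 − 1.41848| = 0.96207, i.e. 0.962 to 3 decimal places.

0.962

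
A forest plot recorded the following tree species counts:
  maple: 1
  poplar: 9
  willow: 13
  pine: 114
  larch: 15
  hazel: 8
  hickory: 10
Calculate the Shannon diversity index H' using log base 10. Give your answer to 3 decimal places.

0.510

Total N = 1+9+13+114+15+8+10 = 170, so the proportions are 0.00588, 0.05294, 0.07647, 0.67059, 0.08824, 0.04706, 0.05882 (working shown to 5 dp, full precision carried).
Each pᵢ log₁₀ pᵢ term: 0.00588×(-2.23045)=-0.01312, 0.05294×(-1.27621)=-0.06756, 0.07647×(-1.11651)=-0.08538, 0.67059×(-0.17354)=-0.11638, 0.08824×(-1.05436)=-0.09303, 0.04706×(-1.32736)=-0.06246, 0.05882×(-1.23045)=-0.07238.
Sum = -0.51032, so H' = 0.510.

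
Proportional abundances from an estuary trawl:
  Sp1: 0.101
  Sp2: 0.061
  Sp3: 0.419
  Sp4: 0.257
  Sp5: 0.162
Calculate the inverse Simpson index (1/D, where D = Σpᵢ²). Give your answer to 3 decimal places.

D = 0.101² + 0.061² + 0.419² + 0.257² + 0.162² = 0.0102010 + 0.0037210 + 0.1755610 + 0.0660490 + 0.0262440 = 0.2817760 (working shown to 7 dp, full precision carried).
So 1/D = 3.54892, i.e. 3.549 to 3 decimal places.

3.549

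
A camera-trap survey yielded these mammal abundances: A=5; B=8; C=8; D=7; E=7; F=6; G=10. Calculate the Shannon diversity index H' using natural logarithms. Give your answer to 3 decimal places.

Total N = 5+8+8+7+7+6+10 = 51, so the proportions are 0.09804, 0.15686, 0.15686, 0.13725, 0.13725, 0.11765, 0.19608 (working shown to 5 dp, full precision carried).
Each pᵢ ln pᵢ term: 0.09804×(-2.32239)=-0.22769, 0.15686×(-1.85238)=-0.29057, 0.15686×(-1.85238)=-0.29057, 0.13725×(-1.98592)=-0.27258, 0.13725×(-1.98592)=-0.27258, 0.11765×(-2.14007)=-0.25177, 0.19608×(-1.62924)=-0.31946.
Sum = -1.92521, so H' = 1.925.

1.925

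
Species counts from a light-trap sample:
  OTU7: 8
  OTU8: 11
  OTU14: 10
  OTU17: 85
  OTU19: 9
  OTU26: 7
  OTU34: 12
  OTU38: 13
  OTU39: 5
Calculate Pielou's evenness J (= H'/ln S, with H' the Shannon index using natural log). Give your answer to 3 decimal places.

Total N = 8+11+10+85+9+7+12+13+5 = 160, so the proportions are 0.05, 0.06875, 0.0625, 0.53125, 0.05625, 0.04375, 0.075, 0.08125, 0.03125 (working shown to 5 dp, full precision carried).
H' = −Σ pᵢ ln pᵢ = −((-0.14979) + (-0.18406) + (-0.17329) + (-0.33603) + (-0.16188) + (-0.13691) + (-0.19427) + (-0.20396) + (-0.10830)) = 1.64848.
With S = 9 species, ln S = 2.19722, so J = 1.64848/2.19722 = 0.75026, i.e. 0.750 to 3 decimal places.

0.750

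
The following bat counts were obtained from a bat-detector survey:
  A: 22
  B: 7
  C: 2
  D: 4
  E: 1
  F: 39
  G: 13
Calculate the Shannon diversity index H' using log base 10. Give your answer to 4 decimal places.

Total N = 22+7+2+4+1+39+13 = 88, so the proportions are 0.25, 0.079545, 0.022727, 0.045455, 0.011364, 0.443182, 0.147727 (working shown to 6 dp, full precision carried).
Each pᵢ log₁₀ pᵢ term: 0.25×(-0.602060)=-0.150515, 0.079545×(-1.099385)=-0.087451, 0.022727×(-1.643453)=-0.037351, 0.045455×(-1.342423)=-0.061019, 0.011364×(-1.944483)=-0.022096, 0.443182×(-0.353418)=-0.156628, 0.147727×(-0.830539)=-0.122693.
Sum = -0.637755, so H' = 0.6378.

0.6378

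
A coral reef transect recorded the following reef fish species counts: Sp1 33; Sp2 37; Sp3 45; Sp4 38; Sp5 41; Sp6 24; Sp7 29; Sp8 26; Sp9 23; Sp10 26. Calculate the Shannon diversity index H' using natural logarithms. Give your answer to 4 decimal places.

2.2769

Total N = 33+37+45+38+41+24+29+26+23+26 = 322, so the proportions are 0.102484, 0.114907, 0.139752, 0.118012, 0.127329, 0.074534, 0.090062, 0.080745, 0.071429, 0.080745 (working shown to 6 dp, full precision carried).
Each pᵢ ln pᵢ term: 0.102484×(-2.278044)=-0.233464, 0.114907×(-2.163634)=-0.248616, 0.139752×(-1.967889)=-0.275016, 0.118012×(-2.136965)=-0.252188, 0.127329×(-2.060979)=-0.262423, 0.074534×(-2.596498)=-0.193528, 0.090062×(-2.407256)=-0.216803, 0.080745×(-2.516455)=-0.203192, 0.071429×(-2.639057)=-0.188504, 0.080745×(-2.516455)=-0.203192.
Sum = -2.276926, so H' = 2.2769.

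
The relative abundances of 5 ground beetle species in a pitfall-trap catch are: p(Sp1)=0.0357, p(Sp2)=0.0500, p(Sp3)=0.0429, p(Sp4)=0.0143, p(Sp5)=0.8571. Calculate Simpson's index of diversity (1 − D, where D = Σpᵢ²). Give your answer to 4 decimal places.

0.2596

D = 0.0357² + 0.05² + 0.0429² + 0.0143² + 0.8571² = 0.001274 + 0.002500 + 0.001840 + 0.000204 + 0.734620 = 0.740440 (working shown to 6 dp, full precision carried).
So 1 − D = 0.259560, i.e. 0.2596 to 4 decimal places.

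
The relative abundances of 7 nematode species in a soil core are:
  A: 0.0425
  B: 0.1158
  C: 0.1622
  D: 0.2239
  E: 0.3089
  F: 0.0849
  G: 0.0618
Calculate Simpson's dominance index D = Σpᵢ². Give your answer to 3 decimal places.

D = 0.0425² + 0.1158² + 0.1622² + 0.2239² + 0.3089² + 0.0849² + 0.0618² = 0.00181 + 0.01341 + 0.02631 + 0.05013 + 0.09542 + 0.00721 + 0.00382 = 0.19810 (working shown to 5 dp, full precision carried).
To 3 decimal places, D = 0.198.

0.198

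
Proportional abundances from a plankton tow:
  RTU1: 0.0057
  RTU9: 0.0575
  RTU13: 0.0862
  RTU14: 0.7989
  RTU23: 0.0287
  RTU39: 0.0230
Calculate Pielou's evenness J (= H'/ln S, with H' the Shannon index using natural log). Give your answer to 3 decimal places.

H' = −Σ pᵢ ln pᵢ = −((-0.02945) + (-0.16422) + (-0.21128) + (-0.17937) + (-0.10191) + (-0.08676)) = 0.77300 (working shown to 5 dp, full precision carried).
With S = 6 species, ln S = 1.79176, so J = 0.77300/1.79176 = 0.43142, i.e. 0.431 to 3 decimal places.

0.431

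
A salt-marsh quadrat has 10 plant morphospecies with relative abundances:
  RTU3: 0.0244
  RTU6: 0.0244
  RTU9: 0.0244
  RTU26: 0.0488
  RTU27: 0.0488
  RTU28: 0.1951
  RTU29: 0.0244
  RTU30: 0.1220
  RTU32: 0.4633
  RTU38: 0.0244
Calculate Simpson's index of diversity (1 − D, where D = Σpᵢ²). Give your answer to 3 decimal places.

0.725

D = 0.0244² + 0.0244² + 0.0244² + 0.0488² + 0.0488² + 0.1951² + 0.0244² + 0.122² + 0.4633² + 0.0244² = 0.00060 + 0.00060 + 0.00060 + 0.00238 + 0.00238 + 0.03806 + 0.00060 + 0.01488 + 0.21465 + 0.00060 = 0.27533 (working shown to 5 dp, full precision carried).
So 1 − D = 0.72467, i.e. 0.725 to 3 decimal places.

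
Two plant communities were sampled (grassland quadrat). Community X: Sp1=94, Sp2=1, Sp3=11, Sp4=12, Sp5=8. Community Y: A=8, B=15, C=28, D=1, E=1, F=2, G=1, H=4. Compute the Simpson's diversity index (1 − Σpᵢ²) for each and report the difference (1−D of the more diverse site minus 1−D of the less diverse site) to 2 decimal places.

0.27

Community X: N=126, proportions 0.746, 0.0079, 0.0873, 0.0952, 0.0635, giving 1−D = 0.4227 (working shown to 4 dp, full precision carried).
Community Y: N=60, proportions 0.1333, 0.25, 0.4667, 0.0167, 0.0167, 0.0333, 0.0167, 0.0667, giving 1−D = 0.6956.
Difference = |0.4227 − 0.6956| = 0.2729, i.e. 0.27 to 2 decimal places.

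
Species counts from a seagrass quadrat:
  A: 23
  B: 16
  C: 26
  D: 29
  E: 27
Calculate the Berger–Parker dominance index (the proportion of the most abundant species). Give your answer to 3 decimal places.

Total N = 23+16+26+29+27 = 121, so the proportions are 0.19008, 0.13223, 0.21488, 0.23967, 0.22314 (working shown to 5 dp, full precision carried).
The largest proportion is 0.23967, i.e. d = 0.240 to 3 decimal places.

0.240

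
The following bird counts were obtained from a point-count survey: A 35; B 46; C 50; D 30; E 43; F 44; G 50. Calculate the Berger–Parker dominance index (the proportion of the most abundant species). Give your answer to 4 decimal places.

0.1678

Total N = 35+46+50+30+43+44+50 = 298, so the proportions are 0.11745, 0.154362, 0.167785, 0.100671, 0.144295, 0.147651, 0.167785 (working shown to 6 dp, full precision carried).
The largest proportion is 0.167785, i.e. d = 0.1678 to 4 decimal places.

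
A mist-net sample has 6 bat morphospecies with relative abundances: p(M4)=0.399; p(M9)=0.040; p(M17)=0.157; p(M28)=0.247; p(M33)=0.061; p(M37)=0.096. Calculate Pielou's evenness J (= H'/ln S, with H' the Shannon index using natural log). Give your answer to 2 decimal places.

0.85

H' = −Σ pᵢ ln pᵢ = −((-0.3666) + (-0.1288) + (-0.2907) + (-0.3454) + (-0.1706) + (-0.2250)) = 1.5270 (working shown to 4 dp, full precision carried).
With S = 6 species, ln S = 1.7918, so J = 1.5270/1.7918 = 0.8522, i.e. 0.85 to 2 decimal places.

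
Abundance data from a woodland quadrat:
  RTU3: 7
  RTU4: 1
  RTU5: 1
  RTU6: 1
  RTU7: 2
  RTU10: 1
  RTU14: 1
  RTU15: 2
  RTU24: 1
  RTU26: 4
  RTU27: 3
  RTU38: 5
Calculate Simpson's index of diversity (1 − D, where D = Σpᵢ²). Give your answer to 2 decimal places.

Total N = 7+1+1+1+2+1+1+2+1+4+3+5 = 29, so the proportions are 0.2414, 0.0345, 0.0345, 0.0345, 0.069, 0.0345, 0.0345, 0.069, 0.0345, 0.1379, 0.1034, 0.1724 (working shown to 4 dp, full precision carried).
D = 0.2414² + 0.0345² + 0.0345² + 0.0345² + 0.069² + 0.0345² + 0.0345² + 0.069² + 0.0345² + 0.1379² + 0.1034² + 0.1724² = 0.0583 + 0.0012 + 0.0012 + 0.0012 + 0.0048 + 0.0012 + 0.0012 + 0.0048 + 0.0012 + 0.0190 + 0.0107 + 0.0297 = 0.1344.
So 1 − D = 0.8656, i.e. 0.87 to 2 decimal places.

0.87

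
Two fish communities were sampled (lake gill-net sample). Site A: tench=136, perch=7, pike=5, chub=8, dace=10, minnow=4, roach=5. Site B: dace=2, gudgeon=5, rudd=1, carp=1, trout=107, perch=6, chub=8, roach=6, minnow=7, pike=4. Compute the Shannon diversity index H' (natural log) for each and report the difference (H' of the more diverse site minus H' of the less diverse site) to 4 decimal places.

Site A: N=175, proportions 0.777143, 0.04, 0.028571, 0.045714, 0.057143, 0.022857, 0.028571, giving H' = 0.918824 (working shown to 6 dp, full precision carried).
Site B: N=147, proportions 0.013605, 0.034014, 0.006803, 0.006803, 0.727891, 0.040816, 0.054422, 0.040816, 0.047619, 0.027211, giving H' = 1.135131.
Difference = |0.918824 − 1.135131| = 0.216307, i.e. 0.2163 to 4 decimal places.

0.2163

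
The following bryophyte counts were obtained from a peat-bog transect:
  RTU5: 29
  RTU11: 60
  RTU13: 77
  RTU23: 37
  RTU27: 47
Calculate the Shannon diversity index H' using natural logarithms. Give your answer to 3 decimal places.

1.552

Total N = 29+60+77+37+47 = 250, so the proportions are 0.116, 0.24, 0.308, 0.148, 0.188 (working shown to 5 dp, full precision carried).
Each pᵢ ln pᵢ term: 0.116×(-2.15417)=-0.24988, 0.24×(-1.42712)=-0.34251, 0.308×(-1.17766)=-0.36272, 0.148×(-1.91054)=-0.28276, 0.188×(-1.67131)=-0.31421.
Sum = -1.55208, so H' = 1.552.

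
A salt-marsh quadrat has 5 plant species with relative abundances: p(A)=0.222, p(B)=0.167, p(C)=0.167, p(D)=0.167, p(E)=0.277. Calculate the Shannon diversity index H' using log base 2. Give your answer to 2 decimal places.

Each pᵢ log₂ pᵢ term (working shown to 4 dp, full precision carried): 0.222×(-2.1714)=-0.4820, 0.167×(-2.5821)=-0.4312, 0.167×(-2.5821)=-0.4312, 0.167×(-2.5821)=-0.4312, 0.277×(-1.8520)=-0.5130.
Sum = -2.2887, so H' = 2.29.

2.29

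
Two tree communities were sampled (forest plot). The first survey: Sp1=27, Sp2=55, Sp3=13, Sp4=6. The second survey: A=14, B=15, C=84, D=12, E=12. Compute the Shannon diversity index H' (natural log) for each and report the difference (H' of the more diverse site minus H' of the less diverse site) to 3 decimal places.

0.087

The first survey: N=101, proportions 0.26733, 0.54455, 0.12871, 0.05941, giving H' = 1.11526 (working shown to 5 dp, full precision carried).
The second survey: N=137, proportions 0.10219, 0.10949, 0.61314, 0.08759, 0.08759, giving H' = 1.20178.
Difference = |1.11526 − 1.20178| = 0.08652, i.e. 0.087 to 3 decimal places.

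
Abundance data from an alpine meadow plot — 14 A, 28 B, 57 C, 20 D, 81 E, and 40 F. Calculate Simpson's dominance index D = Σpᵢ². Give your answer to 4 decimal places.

0.2220

Total N = 14+28+57+20+81+40 = 240, so the proportions are 0.058333, 0.116667, 0.2375, 0.083333, 0.3375, 0.166667 (working shown to 6 dp, full precision carried).
D = 0.058333² + 0.116667² + 0.2375² + 0.083333² + 0.3375² + 0.166667² = 0.003403 + 0.013611 + 0.056406 + 0.006944 + 0.113906 + 0.027778 = 0.222049.
To 4 decimal places, D = 0.2220.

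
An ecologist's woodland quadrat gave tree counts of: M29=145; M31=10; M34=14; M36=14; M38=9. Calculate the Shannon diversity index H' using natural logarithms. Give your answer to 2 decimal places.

Total N = 145+10+14+14+9 = 192, so the proportions are 0.7552, 0.0521, 0.0729, 0.0729, 0.0469 (working shown to 4 dp, full precision carried).
Each pᵢ ln pᵢ term: 0.7552×(-0.2808)=-0.2120, 0.0521×(-2.9549)=-0.1539, 0.0729×(-2.6184)=-0.1909, 0.0729×(-2.6184)=-0.1909, 0.0469×(-3.0603)=-0.1435.
Sum = -0.8912, so H' = 0.89.

0.89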